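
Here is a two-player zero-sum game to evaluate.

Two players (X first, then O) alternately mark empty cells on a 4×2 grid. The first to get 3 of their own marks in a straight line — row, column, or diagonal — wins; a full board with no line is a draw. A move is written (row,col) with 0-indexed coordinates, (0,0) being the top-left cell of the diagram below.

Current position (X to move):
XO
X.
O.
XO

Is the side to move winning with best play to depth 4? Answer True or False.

X winning at [XO/X./O./XO]: False

p1 X@[XO/X./O./XO]: (1,1)[XO/XX/O./XO]+0* (2,1)[XO/X./OX/XO]+0
p2 O@[XO/XX/O./XO]: (2,1)[XO/XX/OO/XO]+0*
p3 X@[XO/XX/OO/XO] terminal +0; root [XO/X./O./XO] d4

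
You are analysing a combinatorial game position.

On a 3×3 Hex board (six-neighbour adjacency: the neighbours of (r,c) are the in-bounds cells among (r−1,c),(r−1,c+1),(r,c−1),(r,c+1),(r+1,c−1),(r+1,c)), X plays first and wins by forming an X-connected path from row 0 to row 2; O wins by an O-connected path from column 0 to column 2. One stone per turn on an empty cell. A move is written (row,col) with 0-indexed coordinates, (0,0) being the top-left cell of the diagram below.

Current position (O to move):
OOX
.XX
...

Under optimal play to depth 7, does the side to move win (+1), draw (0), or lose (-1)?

value(OOX/.XX/..., O) = -1

[OOX/.XX/...] O move#1: (1,0):-1/OOX/OXX/...*, (2,0):-1/OOX/.XX/O.., (2,1):-1/OOX/.XX/.O., (2,2):-1/OOX/.XX/..O
[OOX/OXX/...] X move#2: (2,0):+1/OOX/OXX/X..*, (2,1):+1/OOX/OXX/.X., (2,2):+1/OOX/OXX/..X
[OOX/OXX/X..] end (terminal -1, O#3); searched OOX/.XX/... to 7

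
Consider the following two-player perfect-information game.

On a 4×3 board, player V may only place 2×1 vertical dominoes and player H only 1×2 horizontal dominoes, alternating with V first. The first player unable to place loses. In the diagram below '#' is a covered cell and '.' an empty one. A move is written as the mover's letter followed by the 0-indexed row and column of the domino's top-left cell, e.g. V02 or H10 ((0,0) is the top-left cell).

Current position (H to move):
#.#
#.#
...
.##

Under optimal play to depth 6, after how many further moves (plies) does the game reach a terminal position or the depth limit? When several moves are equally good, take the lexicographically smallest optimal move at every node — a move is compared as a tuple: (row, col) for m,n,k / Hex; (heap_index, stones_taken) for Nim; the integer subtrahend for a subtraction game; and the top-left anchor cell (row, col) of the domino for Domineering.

PV length from [#.#/#.#/.../.##]: 2 plies

[#.#/#.#/.../.##] H move#1: H20:-1/#.#/#.#/##./.##*, H21:-1/#.#/#.#/.##/.##
[#.#/#.#/##./.##] V move#2: V01:+1/###/###/##./.##*
[###/###/##./.##] end (terminal -1, H#3); searched #.#/#.#/.../.## to 6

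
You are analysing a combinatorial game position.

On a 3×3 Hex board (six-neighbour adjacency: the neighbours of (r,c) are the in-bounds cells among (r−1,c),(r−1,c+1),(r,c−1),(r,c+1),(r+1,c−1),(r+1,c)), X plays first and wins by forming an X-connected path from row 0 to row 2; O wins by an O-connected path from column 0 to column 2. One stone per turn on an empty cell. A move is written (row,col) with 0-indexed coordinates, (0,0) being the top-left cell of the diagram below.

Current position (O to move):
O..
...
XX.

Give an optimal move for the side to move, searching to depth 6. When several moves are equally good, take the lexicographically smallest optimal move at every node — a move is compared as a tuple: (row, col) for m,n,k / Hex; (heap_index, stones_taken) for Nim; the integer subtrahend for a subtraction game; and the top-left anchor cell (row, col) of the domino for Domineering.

O's best at [O../.../XX.]: (1,1)

p1 O@[O../.../XX.]: (0,1)[OO./.../XX.]-1 (0,2)[O.O/.../XX.]-1 (1,0)[O../O../XX.]-1 (1,1)[O../.O./XX.]+1* (1,2)[O../..O/XX.]-1 (2,2)[O../.../XXO]-1
p2 X@[O../.O./XX.]: (0,1)[OX./.O./XX.]-1* (0,2)[O.X/.O./XX.]-1 (1,0)[O../XO./XX.]-1 (1,2)[O../.OX/XX.]-1 (2,2)[O../.O./XXX]-1
p3 O@[OX./.O./XX.]: (0,2)[OXO/.O./XX.]-1 (1,0)[OX./OO./XX.]+1* (1,2)[OX./.OO/XX.]-1 (2,2)[OX./.O./XXO]-1
p4 X@[OX./OO./XX.]: (0,2)[OXX/OO./XX.]-1* (1,2)[OX./OOX/XX.]-1 (2,2)[OX./OO./XXX]-1
p5 O@[OXX/OO./XX.]: (1,2)[OXX/OOO/XX.]+1* (2,2)[OXX/OO./XXO]-1
p6 X@[OXX/OOO/XX.] terminal -1; root [O../.../XX.] d6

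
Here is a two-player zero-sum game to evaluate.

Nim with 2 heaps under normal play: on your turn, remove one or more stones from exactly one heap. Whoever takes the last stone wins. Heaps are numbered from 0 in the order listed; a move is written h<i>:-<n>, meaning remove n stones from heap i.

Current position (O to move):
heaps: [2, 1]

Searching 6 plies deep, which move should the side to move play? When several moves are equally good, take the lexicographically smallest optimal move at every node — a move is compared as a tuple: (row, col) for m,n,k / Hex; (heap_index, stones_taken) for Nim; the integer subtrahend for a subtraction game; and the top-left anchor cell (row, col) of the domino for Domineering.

[(2,1)] O move#1: h0:-1:+1/(1,1)*, h0:-2:-1/(0,1), h1:-1:-1/(2,0)
[(1,1)] X move#2: h0:-1:-1/(0,1)*, h1:-1:-1/(1,0)
[(0,1)] O move#3: h1:-1:+1/(0,0)*
[(0,0)] end (terminal -1, X#4); searched (2,1) to 6

O's best at [(2,1)]: h0:-1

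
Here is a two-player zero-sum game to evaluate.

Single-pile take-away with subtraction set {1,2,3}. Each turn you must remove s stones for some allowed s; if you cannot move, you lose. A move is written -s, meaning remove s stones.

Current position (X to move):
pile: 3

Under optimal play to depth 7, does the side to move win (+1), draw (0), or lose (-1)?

value(3, X) = +1

ply 1, X at 3 | -1=-1→2; -2=-1→1; -3=+1→0*
ply 2: 0 is terminal -1 (O); from 3 depth 7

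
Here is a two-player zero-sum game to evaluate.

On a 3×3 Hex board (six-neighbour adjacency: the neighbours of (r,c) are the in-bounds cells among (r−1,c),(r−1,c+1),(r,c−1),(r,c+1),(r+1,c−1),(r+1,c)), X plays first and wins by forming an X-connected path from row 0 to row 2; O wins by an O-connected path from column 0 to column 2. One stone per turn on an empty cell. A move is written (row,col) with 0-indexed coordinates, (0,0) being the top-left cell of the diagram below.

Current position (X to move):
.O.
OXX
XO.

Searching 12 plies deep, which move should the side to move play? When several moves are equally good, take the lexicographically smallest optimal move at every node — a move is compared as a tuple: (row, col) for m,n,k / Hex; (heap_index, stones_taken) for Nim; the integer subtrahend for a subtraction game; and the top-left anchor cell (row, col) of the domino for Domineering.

X's best at [.O./OXX/XO.]: (0,2)

[.O./OXX/XO.] X move#1: (0,0):-1/XO./OXX/XO., (0,2):+1/.OX/OXX/XO.*, (2,2):-1/.O./OXX/XOX
[.OX/OXX/XO.] end (terminal -1, O#2); searched .O./OXX/XO. to 12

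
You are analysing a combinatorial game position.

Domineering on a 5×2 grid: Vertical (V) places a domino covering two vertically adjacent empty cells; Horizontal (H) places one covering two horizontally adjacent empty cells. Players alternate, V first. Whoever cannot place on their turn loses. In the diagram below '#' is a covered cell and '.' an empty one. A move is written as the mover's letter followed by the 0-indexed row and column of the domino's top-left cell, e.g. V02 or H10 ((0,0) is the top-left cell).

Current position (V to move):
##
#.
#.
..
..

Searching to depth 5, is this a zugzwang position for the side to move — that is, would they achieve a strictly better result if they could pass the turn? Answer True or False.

zugzwang(##/#./#./../.., V) = False

[##/#./#./../..] V move#1: V11:-1/##/##/##/../.., V21:-1/##/#./##/.#/.., V30:+1/##/#./#./#./#.*, V31:+1/##/#./#./.#/.#
[##/#./#./#./#.] end (terminal -1, H#2); searched ##/#./#./../.. to 5
pass branch (H moves first from the same position):
  | [##/#./#./../..] H move#1: H30:+1/##/#./#./##/..*, H40:-1/##/#./#./../##
  | [##/#./#./##/..] V move#2: V11:-1/##/##/##/##/..*
  | [##/##/##/##/..] H move#3: H40:+1/##/##/##/##/##*
  | [##/##/##/##/##] end (terminal -1, V#4); searched ##/#./#./../.. to 5
V moving scores +1; V passing scores -1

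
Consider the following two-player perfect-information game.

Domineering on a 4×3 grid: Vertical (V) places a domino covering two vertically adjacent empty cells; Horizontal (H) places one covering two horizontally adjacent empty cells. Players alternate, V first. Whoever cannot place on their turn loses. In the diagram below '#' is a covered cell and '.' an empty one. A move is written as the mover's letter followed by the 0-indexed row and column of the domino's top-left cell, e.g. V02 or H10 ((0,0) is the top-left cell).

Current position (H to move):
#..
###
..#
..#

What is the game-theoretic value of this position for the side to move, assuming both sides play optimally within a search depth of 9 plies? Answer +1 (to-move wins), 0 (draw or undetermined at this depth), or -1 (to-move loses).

value(#../###/..#/..#, H) = +1

ply 1, H at #../###/..#/..# | H01=-1→###/###/..#/..#; H20=+1→#../###/###/..#*; H30=+1→#../###/..#/###
ply 2: #../###/###/..# is terminal -1 (V); from #../###/..#/..# depth 9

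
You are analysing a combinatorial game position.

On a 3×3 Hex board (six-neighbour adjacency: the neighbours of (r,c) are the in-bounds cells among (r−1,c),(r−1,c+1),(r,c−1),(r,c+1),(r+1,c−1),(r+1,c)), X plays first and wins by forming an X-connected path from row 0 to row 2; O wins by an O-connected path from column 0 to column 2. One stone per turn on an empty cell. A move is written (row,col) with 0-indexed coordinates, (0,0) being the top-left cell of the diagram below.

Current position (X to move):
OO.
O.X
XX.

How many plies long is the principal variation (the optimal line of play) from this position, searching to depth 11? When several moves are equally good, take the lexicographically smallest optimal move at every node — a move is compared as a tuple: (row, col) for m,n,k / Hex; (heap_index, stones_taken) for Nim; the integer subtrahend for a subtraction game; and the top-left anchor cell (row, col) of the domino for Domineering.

PV length from [OO./O.X/XX.]: 1 ply

ply 1, X at OO./O.X/XX. | (0,2)=+1→OOX/O.X/XX.*; (1,1)=-1→OO./OXX/XX.; (2,2)=-1→OO./O.X/XXX
ply 2: OOX/O.X/XX. is terminal -1 (O); from OO./O.X/XX. depth 11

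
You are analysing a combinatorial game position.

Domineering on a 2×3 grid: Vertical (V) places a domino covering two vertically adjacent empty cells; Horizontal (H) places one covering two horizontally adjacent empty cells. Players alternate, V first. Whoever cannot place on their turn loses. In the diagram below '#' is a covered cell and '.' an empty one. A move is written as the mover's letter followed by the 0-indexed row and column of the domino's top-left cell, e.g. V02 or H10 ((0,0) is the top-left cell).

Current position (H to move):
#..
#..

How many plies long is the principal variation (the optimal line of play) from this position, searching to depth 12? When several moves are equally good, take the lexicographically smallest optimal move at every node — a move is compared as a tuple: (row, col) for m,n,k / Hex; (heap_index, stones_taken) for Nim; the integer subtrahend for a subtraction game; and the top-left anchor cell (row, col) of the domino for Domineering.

p1 H@[#../#..]: H01[###/#..]+1* H11[#../###]+1
p2 V@[###/#..] terminal -1; root [#../#..] d12

PV length from [#../#..]: 1 ply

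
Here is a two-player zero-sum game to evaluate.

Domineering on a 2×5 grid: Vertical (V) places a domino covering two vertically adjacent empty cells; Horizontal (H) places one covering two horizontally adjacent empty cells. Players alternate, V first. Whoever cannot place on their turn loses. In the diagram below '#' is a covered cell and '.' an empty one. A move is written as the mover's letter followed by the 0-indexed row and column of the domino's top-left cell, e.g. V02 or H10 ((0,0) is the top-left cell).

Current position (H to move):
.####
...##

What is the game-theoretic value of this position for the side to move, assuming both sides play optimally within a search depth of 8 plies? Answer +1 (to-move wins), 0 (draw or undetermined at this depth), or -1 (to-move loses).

p1 H@[.####/...##]: H10[.####/##.##]+1* H11[.####/.####]-1
p2 V@[.####/##.##] terminal -1; root [.####/...##] d8

value(.####/...##, H) = +1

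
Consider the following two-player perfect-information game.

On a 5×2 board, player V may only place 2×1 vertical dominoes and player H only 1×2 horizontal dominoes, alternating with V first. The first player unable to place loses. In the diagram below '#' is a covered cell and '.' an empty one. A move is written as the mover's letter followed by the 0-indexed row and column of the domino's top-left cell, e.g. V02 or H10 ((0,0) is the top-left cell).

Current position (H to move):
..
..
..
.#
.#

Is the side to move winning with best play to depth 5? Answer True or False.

[../../../.#/.#] H move#1: H00:-1/##/../../.#/.#, H10:+1/../##/../.#/.#*, H20:-1/../../##/.#/.#
[../##/../.#/.#] V move#2: V20:-1/../##/#./##/.#*, V30:-1/../##/../##/##
[../##/#./##/.#] H move#3: H00:+1/##/##/#./##/.#*
[##/##/#./##/.#] end (terminal -1, V#4); searched ../../../.#/.# to 5

H winning at [../../../.#/.#]: True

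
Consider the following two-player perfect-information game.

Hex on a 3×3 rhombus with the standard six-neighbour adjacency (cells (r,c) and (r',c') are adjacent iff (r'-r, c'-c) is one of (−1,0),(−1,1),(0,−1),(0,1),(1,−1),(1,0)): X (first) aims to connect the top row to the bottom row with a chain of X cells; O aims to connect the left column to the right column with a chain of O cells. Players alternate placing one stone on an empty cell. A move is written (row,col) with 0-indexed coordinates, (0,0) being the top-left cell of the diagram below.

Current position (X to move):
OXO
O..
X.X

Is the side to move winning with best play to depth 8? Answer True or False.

[OXO/O../X.X] X move#1: (1,1):+1/OXO/OX./X.X*, (1,2):-1/OXO/O.X/X.X, (2,1):-1/OXO/O../XXX
[OXO/OX./X.X] end (terminal -1, O#2); searched OXO/O../X.X to 8

X winning at [OXO/O../X.X]: True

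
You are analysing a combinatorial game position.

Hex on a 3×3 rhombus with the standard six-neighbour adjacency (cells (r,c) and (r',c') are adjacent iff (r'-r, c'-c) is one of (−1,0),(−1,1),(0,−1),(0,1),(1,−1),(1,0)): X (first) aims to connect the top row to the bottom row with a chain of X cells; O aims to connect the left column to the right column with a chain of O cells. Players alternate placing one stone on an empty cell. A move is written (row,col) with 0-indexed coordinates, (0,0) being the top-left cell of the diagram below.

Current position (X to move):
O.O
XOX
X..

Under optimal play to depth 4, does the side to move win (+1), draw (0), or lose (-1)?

ply 1, X at O.O/XOX/X.. | (0,1)=+1→OXO/XOX/X..*; (2,1)=-1→O.O/XOX/XX.; (2,2)=-1→O.O/XOX/X.X
ply 2: OXO/XOX/X.. is terminal -1 (O); from O.O/XOX/X.. depth 4

value(O.O/XOX/X.., X) = +1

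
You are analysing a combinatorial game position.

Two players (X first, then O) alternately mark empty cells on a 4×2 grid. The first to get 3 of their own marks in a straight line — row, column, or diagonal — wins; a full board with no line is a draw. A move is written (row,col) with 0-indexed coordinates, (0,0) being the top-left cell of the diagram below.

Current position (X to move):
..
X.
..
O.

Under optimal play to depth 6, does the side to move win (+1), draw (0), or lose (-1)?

ply 1, X at ../X./../O. | (0,0)=+0→X./X./../O.*; (0,1)=+0→.X/X./../O.; (1,1)=+0→../XX/../O.; (2,0)=+0→../X./X./O.; (2,1)=+0→../X./.X/O.; (3,1)=+0→../X./../OX
ply 2, O at X./X./../O. | (0,1)=-1→XO/X./../O.; (1,1)=-1→X./XO/../O.; (2,0)=+0→X./X./O./O.*; (2,1)=-1→X./X./.O/O.; (3,1)=-1→X./X./../OO
ply 3, X at X./X./O./O. | (0,1)=+0→XX/X./O./O.*; (1,1)=+0→X./XX/O./O.; (2,1)=+0→X./X./OX/O.; (3,1)=+0→X./X./O./OX
ply 4, O at XX/X./O./O. | (1,1)=+0→XX/XO/O./O.*; (2,1)=+0→XX/X./OO/O.; (3,1)=+0→XX/X./O./OO
ply 5, X at XX/XO/O./O. | (2,1)=+0→XX/XO/OX/O.*; (3,1)=+0→XX/XO/O./OX
ply 6, O at XX/XO/OX/O. | (3,1)=+0→XX/XO/OX/OO*
ply 7: XX/XO/OX/OO is terminal +0 (X); from ../X./../O. depth 6

value(../X./../O., X) = 0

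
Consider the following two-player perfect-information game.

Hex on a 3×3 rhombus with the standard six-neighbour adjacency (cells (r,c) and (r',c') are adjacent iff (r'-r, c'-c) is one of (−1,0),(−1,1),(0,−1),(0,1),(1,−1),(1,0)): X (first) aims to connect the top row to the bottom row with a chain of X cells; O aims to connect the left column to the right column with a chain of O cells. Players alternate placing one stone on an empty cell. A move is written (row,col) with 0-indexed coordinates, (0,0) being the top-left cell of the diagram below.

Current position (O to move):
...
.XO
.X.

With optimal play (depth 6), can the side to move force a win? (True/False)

[.../.XO/.X.] O move#1: (0,0):-1/O../.XO/.X.*, (0,1):-1/.O./.XO/.X., (0,2):-1/..O/.XO/.X., (1,0):-1/.../OXO/.X., (2,0):-1/.../.XO/OX., (2,2):-1/.../.XO/.XO
[O../.XO/.X.] X move#2: (0,1):+1/OX./.XO/.X.*, (0,2):+1/O.X/.XO/.X., (1,0):+1/O../XXO/.X., (2,0):+1/O../.XO/XX., (2,2):+1/O../.XO/.XX
[OX./.XO/.X.] end (terminal -1, O#3); searched .../.XO/.X. to 6

O winning at [.../.XO/.X.]: False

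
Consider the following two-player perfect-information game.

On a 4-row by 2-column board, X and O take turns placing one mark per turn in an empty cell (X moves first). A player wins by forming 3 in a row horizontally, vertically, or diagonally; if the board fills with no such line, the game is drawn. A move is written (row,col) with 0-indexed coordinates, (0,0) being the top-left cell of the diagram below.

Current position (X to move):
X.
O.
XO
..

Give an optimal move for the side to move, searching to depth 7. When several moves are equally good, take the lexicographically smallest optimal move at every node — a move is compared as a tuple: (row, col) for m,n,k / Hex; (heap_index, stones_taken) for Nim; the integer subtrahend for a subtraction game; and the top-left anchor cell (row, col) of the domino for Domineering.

X's best at [X./O./XO/..]: (0,1)

[X./O./XO/..] X move#1: (0,1):+0/XX/O./XO/..*, (1,1):+0/X./OX/XO/.., (3,0):-1/X./O./XO/X., (3,1):+0/X./O./XO/.X
[XX/O./XO/..] O move#2: (1,1):+0/XX/OO/XO/..*, (3,0):+0/XX/O./XO/O., (3,1):+0/XX/O./XO/.O
[XX/OO/XO/..] X move#3: (3,0):-1/XX/OO/XO/X., (3,1):+0/XX/OO/XO/.X*
[XX/OO/XO/.X] O move#4: (3,0):+0/XX/OO/XO/OX*
[XX/OO/XO/OX] end (terminal +0, X#5); searched X./O./XO/.. to 7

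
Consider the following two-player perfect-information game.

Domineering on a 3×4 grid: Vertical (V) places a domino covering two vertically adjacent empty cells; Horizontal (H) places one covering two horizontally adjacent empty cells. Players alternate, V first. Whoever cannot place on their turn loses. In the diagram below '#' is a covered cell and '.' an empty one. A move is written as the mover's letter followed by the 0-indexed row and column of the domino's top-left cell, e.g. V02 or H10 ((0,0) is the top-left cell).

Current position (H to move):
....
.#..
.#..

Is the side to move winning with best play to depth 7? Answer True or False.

p1 H@[..../.#../.#..]: H00[##../.#../.#..]-1 H01[.##./.#../.#..]-1 H02[..##/.#../.#..]-1 H12[..../.###/.#..]+1* H22[..../.#../.###]-1
p2 V@[..../.###/.#..]: V00[#.../####/.#..]-1* V10[..../####/##..]-1
p3 H@[#.../####/.#..]: H01[###./####/.#..]+1* H02[#.##/####/.#..]+1 H22[#.../####/.###]+1
p4 V@[###./####/.#..] terminal -1; root [..../.#../.#..] d7

H winning at [..../.#../.#..]: True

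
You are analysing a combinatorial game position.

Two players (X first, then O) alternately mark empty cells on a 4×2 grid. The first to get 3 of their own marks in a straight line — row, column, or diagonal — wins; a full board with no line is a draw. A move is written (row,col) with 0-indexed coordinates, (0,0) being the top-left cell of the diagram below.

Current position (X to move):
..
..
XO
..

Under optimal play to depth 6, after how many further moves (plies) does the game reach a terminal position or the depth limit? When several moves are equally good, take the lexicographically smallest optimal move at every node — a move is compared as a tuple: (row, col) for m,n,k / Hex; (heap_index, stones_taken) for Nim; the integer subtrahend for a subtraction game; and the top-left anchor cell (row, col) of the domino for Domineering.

p1 X@[../../XO/..]: (0,0)[X./../XO/..]+0 (0,1)[.X/../XO/..]+0 (1,0)[../X./XO/..]+1* (1,1)[../.X/XO/..]+0 (3,0)[../../XO/X.]+0 (3,1)[../../XO/.X]+0
p2 O@[../X./XO/..]: (0,0)[O./X./XO/..]-1* (0,1)[.O/X./XO/..]-1 (1,1)[../XO/XO/..]-1 (3,0)[../X./XO/O.]-1 (3,1)[../X./XO/.O]-1
p3 X@[O./X./XO/..]: (0,1)[OX/X./XO/..]+0 (1,1)[O./XX/XO/..]+0 (3,0)[O./X./XO/X.]+1* (3,1)[O./X./XO/.X]+0
p4 O@[O./X./XO/X.] terminal -1; root [../../XO/..] d6

PV length from [../../XO/..]: 3 plies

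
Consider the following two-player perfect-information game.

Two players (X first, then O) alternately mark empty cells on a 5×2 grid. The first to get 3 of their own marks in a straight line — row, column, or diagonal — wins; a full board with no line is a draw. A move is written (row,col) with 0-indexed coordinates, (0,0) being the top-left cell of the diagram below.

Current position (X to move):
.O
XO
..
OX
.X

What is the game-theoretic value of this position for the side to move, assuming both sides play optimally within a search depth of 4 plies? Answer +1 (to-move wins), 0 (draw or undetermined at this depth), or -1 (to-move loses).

value(.O/XO/../OX/.X, X) = +1

ply 1, X at .O/XO/../OX/.X | (0,0)=-1→XO/XO/../OX/.X; (2,0)=-1→.O/XO/X./OX/.X; (2,1)=+1→.O/XO/.X/OX/.X*; (4,0)=-1→.O/XO/../OX/XX
ply 2: .O/XO/.X/OX/.X is terminal -1 (O); from .O/XO/../OX/.X depth 4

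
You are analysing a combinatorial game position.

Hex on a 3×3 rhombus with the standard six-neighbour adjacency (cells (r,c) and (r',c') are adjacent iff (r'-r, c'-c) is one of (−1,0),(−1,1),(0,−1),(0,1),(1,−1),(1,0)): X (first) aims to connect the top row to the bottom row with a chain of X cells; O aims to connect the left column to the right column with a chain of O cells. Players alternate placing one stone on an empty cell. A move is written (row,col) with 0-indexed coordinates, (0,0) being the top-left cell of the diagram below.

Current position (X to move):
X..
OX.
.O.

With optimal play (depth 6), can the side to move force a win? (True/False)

p1 X@[X../OX./.O.]: (0,1)[XX./OX./.O.]-1 (0,2)[X.X/OX./.O.]-1 (1,2)[X../OXX/.O.]+1* (2,0)[X../OX./XO.]+1 (2,2)[X../OX./.OX]+1
p2 O@[X../OXX/.O.]: (0,1)[XO./OXX/.O.]-1* (0,2)[X.O/OXX/.O.]-1 (2,0)[X../OXX/OO.]-1 (2,2)[X../OXX/.OO]-1
p3 X@[XO./OXX/.O.]: (0,2)[XOX/OXX/.O.]+1* (2,0)[XO./OXX/XO.]-1 (2,2)[XO./OXX/.OX]-1
p4 O@[XOX/OXX/.O.]: (2,0)[XOX/OXX/OO.]-1* (2,2)[XOX/OXX/.OO]-1
p5 X@[XOX/OXX/OO.]: (2,2)[XOX/OXX/OOX]+1*
p6 O@[XOX/OXX/OOX] terminal -1; root [X../OX./.O.] d6

X winning at [X../OX./.O.]: True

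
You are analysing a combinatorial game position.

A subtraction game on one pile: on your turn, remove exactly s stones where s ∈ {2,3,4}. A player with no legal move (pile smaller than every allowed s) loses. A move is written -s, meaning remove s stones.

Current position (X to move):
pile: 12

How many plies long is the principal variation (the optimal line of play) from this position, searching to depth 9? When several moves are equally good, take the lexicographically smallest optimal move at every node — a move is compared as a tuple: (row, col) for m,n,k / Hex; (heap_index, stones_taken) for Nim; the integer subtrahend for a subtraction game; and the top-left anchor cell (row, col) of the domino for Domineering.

PV length from [12]: 4 plies

[12] X move#1: -2:-1/10*, -3:-1/9, -4:-1/8
[10] O move#2: -2:-1/8, -3:+1/7*, -4:+1/6
[7] X move#3: -2:-1/5*, -3:-1/4, -4:-1/3
[5] O move#4: -2:-1/3, -3:-1/2, -4:+1/1*
[1] end (terminal -1, X#5); searched 12 to 9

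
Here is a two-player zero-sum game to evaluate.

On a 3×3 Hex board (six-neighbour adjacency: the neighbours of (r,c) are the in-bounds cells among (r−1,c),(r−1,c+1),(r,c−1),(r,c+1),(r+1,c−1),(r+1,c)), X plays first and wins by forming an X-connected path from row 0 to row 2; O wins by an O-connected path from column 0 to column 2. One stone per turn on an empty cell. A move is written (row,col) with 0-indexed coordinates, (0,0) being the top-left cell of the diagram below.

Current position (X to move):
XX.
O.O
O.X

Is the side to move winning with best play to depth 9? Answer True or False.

[XX./O.O/O.X] X move#1: (0,2):-1/XXX/O.O/O.X*, (1,1):-1/XX./OXO/O.X, (2,1):-1/XX./O.O/OXX
[XXX/O.O/O.X] O move#2: (1,1):+1/XXX/OOO/O.X*, (2,1):+1/XXX/O.O/OOX
[XXX/OOO/O.X] end (terminal -1, X#3); searched XX./O.O/O.X to 9

X winning at [XX./O.O/O.X]: False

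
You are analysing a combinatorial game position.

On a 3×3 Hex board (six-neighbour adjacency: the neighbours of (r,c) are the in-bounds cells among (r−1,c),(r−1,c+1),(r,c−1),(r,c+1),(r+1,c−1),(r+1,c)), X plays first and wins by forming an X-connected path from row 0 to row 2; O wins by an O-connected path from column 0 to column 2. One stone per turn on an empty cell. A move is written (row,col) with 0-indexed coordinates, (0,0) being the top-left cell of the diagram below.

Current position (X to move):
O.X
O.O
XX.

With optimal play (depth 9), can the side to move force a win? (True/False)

X winning at [O.X/O.O/XX.]: True

ply 1, X at O.X/O.O/XX. | (0,1)=-1→OXX/O.O/XX.; (1,1)=+1→O.X/OXO/XX.*; (2,2)=-1→O.X/O.O/XXX
ply 2: O.X/OXO/XX. is terminal -1 (O); from O.X/O.O/XX. depth 9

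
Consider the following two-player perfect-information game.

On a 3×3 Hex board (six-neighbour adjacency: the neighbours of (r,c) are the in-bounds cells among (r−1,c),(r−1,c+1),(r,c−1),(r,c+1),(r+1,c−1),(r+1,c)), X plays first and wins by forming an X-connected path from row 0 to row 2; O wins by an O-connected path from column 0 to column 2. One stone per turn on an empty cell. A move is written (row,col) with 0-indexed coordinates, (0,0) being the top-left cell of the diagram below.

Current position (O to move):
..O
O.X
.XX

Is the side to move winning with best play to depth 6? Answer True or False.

[..O/O.X/.XX] O move#1: (0,0):+1/O.O/O.X/.XX*, (0,1):+1/.OO/O.X/.XX, (1,1):+1/..O/OOX/.XX, (2,0):+1/..O/O.X/OXX
[O.O/O.X/.XX] X move#2: (0,1):-1/OXO/O.X/.XX*, (1,1):-1/O.O/OXX/.XX, (2,0):-1/O.O/O.X/XXX
[OXO/O.X/.XX] O move#3: (1,1):+1/OXO/OOX/.XX*, (2,0):-1/OXO/O.X/OXX
[OXO/OOX/.XX] end (terminal -1, X#4); searched ..O/O.X/.XX to 6

O winning at [..O/O.X/.XX]: True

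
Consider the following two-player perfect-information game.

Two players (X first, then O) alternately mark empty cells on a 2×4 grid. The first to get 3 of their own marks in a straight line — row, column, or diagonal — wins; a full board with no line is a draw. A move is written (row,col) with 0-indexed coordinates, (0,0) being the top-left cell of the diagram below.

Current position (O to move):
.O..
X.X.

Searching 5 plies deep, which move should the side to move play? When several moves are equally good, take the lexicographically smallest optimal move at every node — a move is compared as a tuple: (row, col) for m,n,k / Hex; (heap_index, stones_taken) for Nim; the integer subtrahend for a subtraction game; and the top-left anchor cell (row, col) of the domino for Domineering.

O's best at [.O../X.X.]: (1,1)

p1 O@[.O../X.X.]: (0,0)[OO../X.X.]-1 (0,2)[.OO./X.X.]-1 (0,3)[.O.O/X.X.]-1 (1,1)[.O../XOX.]+0* (1,3)[.O../X.XO]-1
p2 X@[.O../XOX.]: (0,0)[XO../XOX.]+0* (0,2)[.OX./XOX.]+0 (0,3)[.O.X/XOX.]+0 (1,3)[.O../XOXX]-1
p3 O@[XO../XOX.]: (0,2)[XOO./XOX.]+0* (0,3)[XO.O/XOX.]+0 (1,3)[XO../XOXO]+0
p4 X@[XOO./XOX.]: (0,3)[XOOX/XOX.]+0* (1,3)[XOO./XOXX]-1
p5 O@[XOOX/XOX.]: (1,3)[XOOX/XOXO]+0*
p6 X@[XOOX/XOXO] terminal +0; root [.O../X.X.] d5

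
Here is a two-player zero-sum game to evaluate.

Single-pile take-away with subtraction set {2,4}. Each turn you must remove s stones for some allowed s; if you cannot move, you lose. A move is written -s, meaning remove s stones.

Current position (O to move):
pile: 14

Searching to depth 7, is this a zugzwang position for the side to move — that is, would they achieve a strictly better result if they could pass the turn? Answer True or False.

ply 1, O at 14 | -2=+1→12*; -4=-1→10
ply 2, X at 12 | -2=-1→10*; -4=-1→8
ply 3, O at 10 | -2=-1→8; -4=+1→6*
ply 4, X at 6 | -2=-1→4*; -4=-1→2
ply 5, O at 4 | -2=-1→2; -4=+1→0*
ply 6: 0 is terminal -1 (X); from 14 depth 7
suppose O passes — search the same position with X to move:
pass> ply 1, X at 14 | -2=+1→12*; -4=-1→10
pass> ply 2, O at 12 | -2=-1→10*; -4=-1→8
pass> ply 3, X at 10 | -2=-1→8; -4=+1→6*
pass> ply 4, O at 6 | -2=-1→4*; -4=-1→2
pass> ply 5, X at 4 | -2=-1→2; -4=+1→0*
pass> ply 6: 0 is terminal -1 (O); from 14 depth 7
for O: play +1, pass -1

zugzwang(14, O) = False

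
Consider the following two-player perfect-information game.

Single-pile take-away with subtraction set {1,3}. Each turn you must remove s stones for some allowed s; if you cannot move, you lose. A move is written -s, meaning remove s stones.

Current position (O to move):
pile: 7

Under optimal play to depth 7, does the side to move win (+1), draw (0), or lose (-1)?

value(7, O) = +1

p1 O@[7]: -1[6]+1* -3[4]+1
p2 X@[6]: -1[5]-1* -3[3]-1
p3 O@[5]: -1[4]+1* -3[2]+1
p4 X@[4]: -1[3]-1* -3[1]-1
p5 O@[3]: -1[2]+1* -3[0]+1
p6 X@[2]: -1[1]-1*
p7 O@[1]: -1[0]+1*
p8 X@[0] terminal -1; root [7] d7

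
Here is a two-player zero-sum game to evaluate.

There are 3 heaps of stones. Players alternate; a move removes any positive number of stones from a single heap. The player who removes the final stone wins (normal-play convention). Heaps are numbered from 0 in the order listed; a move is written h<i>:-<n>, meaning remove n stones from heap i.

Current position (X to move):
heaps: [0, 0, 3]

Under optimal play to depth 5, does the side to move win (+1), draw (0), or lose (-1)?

ply 1, X at (0,0,3) | h2:-1=-1→(0,0,2); h2:-2=-1→(0,0,1); h2:-3=+1→(0,0,0)*
ply 2: (0,0,0) is terminal -1 (O); from (0,0,3) depth 5

value((0,0,3), X) = +1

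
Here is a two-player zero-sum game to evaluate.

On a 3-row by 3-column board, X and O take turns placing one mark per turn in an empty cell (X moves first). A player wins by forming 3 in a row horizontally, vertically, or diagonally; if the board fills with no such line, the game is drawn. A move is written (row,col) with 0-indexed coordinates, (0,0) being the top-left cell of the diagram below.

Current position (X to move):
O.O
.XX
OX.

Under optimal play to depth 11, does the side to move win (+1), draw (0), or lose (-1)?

ply 1, X at O.O/.XX/OX. | (0,1)=+1→OXO/.XX/OX.*; (1,0)=+1→O.O/XXX/OX.; (2,2)=-1→O.O/.XX/OXX
ply 2: OXO/.XX/OX. is terminal -1 (O); from O.O/.XX/OX. depth 11

value(O.O/.XX/OX., X) = +1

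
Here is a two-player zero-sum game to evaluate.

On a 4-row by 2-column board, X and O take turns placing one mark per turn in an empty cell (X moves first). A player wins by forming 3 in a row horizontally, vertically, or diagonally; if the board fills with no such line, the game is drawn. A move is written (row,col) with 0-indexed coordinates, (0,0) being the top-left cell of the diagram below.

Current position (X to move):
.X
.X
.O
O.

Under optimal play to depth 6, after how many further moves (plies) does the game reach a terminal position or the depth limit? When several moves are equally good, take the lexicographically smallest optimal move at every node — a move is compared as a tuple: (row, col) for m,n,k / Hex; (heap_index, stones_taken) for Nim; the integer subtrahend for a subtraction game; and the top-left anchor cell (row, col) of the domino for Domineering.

[.X/.X/.O/O.] X move#1: (0,0):+0/XX/.X/.O/O.*, (1,0):+0/.X/XX/.O/O., (2,0):+0/.X/.X/XO/O., (3,1):+0/.X/.X/.O/OX
[XX/.X/.O/O.] O move#2: (1,0):+0/XX/OX/.O/O.*, (2,0):+0/XX/.X/OO/O., (3,1):+0/XX/.X/.O/OO
[XX/OX/.O/O.] X move#3: (2,0):+0/XX/OX/XO/O.*, (3,1):-1/XX/OX/.O/OX
[XX/OX/XO/O.] O move#4: (3,1):+0/XX/OX/XO/OO*
[XX/OX/XO/OO] end (terminal +0, X#5); searched .X/.X/.O/O. to 6

PV length from [.X/.X/.O/O.]: 4 plies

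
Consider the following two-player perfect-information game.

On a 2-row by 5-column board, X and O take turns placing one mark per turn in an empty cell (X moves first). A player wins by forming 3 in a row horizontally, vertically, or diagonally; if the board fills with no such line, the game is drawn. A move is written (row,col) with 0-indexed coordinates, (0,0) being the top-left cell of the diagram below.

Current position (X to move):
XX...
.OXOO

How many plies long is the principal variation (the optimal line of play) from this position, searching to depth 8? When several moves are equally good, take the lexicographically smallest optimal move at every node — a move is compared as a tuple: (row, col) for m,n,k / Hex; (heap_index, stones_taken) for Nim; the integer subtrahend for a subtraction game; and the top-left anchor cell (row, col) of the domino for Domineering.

[XX.../.OXOO] X move#1: (0,2):+1/XXX../.OXOO*, (0,3):+0/XX.X./.OXOO, (0,4):+0/XX..X/.OXOO, (1,0):+0/XX.../XOXOO
[XXX../.OXOO] end (terminal -1, O#2); searched XX.../.OXOO to 8

PV length from [XX.../.OXOO]: 1 ply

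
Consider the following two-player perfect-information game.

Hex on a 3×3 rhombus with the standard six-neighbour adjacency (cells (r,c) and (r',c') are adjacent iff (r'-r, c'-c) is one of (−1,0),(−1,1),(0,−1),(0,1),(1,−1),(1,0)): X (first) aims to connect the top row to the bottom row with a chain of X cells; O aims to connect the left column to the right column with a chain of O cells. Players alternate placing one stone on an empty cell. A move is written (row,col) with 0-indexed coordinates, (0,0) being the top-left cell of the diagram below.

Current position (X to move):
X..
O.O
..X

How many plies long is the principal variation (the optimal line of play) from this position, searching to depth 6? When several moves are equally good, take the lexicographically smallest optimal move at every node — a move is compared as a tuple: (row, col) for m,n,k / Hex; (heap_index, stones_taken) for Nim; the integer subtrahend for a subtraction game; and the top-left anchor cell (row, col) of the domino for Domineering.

p1 X@[X../O.O/..X]: (0,1)[XX./O.O/..X]-1 (0,2)[X.X/O.O/..X]-1 (1,1)[X../OXO/..X]+1* (2,0)[X../O.O/X.X]-1 (2,1)[X../O.O/.XX]-1
p2 O@[X../OXO/..X]: (0,1)[XO./OXO/..X]-1* (0,2)[X.O/OXO/..X]-1 (2,0)[X../OXO/O.X]-1 (2,1)[X../OXO/.OX]-1
p3 X@[XO./OXO/..X]: (0,2)[XOX/OXO/..X]+1* (2,0)[XO./OXO/X.X]-1 (2,1)[XO./OXO/.XX]-1
p4 O@[XOX/OXO/..X]: (2,0)[XOX/OXO/O.X]-1* (2,1)[XOX/OXO/.OX]-1
p5 X@[XOX/OXO/O.X]: (2,1)[XOX/OXO/OXX]+1*
p6 O@[XOX/OXO/OXX] terminal -1; root [X../O.O/..X] d6

PV length from [X../O.O/..X]: 5 plies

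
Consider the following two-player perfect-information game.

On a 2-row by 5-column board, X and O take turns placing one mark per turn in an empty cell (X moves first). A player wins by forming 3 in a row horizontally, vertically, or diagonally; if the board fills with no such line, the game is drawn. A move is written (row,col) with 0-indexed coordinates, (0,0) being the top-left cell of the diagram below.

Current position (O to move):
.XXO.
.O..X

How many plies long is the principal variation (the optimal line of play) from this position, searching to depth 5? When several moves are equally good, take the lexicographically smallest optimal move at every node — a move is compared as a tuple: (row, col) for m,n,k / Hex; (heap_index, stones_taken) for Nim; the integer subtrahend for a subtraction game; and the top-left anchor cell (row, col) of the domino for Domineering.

ply 1, O at .XXO./.O..X | (0,0)=+0→OXXO./.O..X*; (0,4)=-1→.XXOO/.O..X; (1,0)=-1→.XXO./OO..X; (1,2)=-1→.XXO./.OO.X; (1,3)=-1→.XXO./.O.OX
ply 2, X at OXXO./.O..X | (0,4)=-1→OXXOX/.O..X; (1,0)=+0→OXXO./XO..X*; (1,2)=+0→OXXO./.OX.X; (1,3)=+0→OXXO./.O.XX
ply 3, O at OXXO./XO..X | (0,4)=+0→OXXOO/XO..X*; (1,2)=+0→OXXO./XOO.X; (1,3)=+0→OXXO./XO.OX
ply 4, X at OXXOO/XO..X | (1,2)=+0→OXXOO/XOX.X*; (1,3)=+0→OXXOO/XO.XX
ply 5, O at OXXOO/XOX.X | (1,3)=+0→OXXOO/XOXOX*
ply 6: OXXOO/XOXOX is terminal +0 (X); from .XXO./.O..X depth 5

PV length from [.XXO./.O..X]: 5 plies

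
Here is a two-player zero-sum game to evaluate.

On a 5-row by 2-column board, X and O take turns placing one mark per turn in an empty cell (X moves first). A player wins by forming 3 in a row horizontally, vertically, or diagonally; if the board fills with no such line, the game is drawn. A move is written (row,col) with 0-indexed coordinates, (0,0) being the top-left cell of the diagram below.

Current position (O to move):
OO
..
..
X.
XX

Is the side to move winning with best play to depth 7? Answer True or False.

O winning at [OO/../../X./XX]: False

[OO/../../X./XX] O move#1: (1,0):-1/OO/O./../X./XX, (1,1):-1/OO/.O/../X./XX, (2,0):+0/OO/../O./X./XX*, (2,1):-1/OO/../.O/X./XX, (3,1):-1/OO/../../XO/XX
[OO/../O./X./XX] X move#2: (1,0):+0/OO/X./O./X./XX*, (1,1):-1/OO/.X/O./X./XX, (2,1):-1/OO/../OX/X./XX, (3,1):-1/OO/../O./XX/XX
[OO/X./O./X./XX] O move#3: (1,1):+0/OO/XO/O./X./XX*, (2,1):+0/OO/X./OO/X./XX, (3,1):+0/OO/X./O./XO/XX
[OO/XO/O./X./XX] X move#4: (2,1):+0/OO/XO/OX/X./XX*, (3,1):-1/OO/XO/O./XX/XX
[OO/XO/OX/X./XX] O move#5: (3,1):+0/OO/XO/OX/XO/XX*
[OO/XO/OX/XO/XX] end (terminal +0, X#6); searched OO/../../X./XX to 7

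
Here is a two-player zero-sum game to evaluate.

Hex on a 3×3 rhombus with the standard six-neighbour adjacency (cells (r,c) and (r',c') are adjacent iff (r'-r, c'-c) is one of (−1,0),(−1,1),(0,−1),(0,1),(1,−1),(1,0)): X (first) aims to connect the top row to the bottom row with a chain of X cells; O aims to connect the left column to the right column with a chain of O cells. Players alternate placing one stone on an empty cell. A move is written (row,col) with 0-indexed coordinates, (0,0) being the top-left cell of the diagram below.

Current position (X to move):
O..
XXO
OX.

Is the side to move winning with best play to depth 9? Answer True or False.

X winning at [O../XXO/OX.]: True

[O../XXO/OX.] X move#1: (0,1):+1/OX./XXO/OX.*, (0,2):+1/O.X/XXO/OX., (2,2):+1/O../XXO/OXX
[OX./XXO/OX.] end (terminal -1, O#2); searched O../XXO/OX. to 9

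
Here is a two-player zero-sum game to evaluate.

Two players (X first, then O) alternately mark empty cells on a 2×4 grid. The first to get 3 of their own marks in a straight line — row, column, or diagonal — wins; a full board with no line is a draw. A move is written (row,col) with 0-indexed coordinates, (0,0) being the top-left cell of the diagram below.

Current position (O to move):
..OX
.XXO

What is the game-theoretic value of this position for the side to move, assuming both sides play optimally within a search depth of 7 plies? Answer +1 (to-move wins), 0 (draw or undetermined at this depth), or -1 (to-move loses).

value(..OX/.XXO, O) = 0

p1 O@[..OX/.XXO]: (0,0)[O.OX/.XXO]-1 (0,1)[.OOX/.XXO]-1 (1,0)[..OX/OXXO]+0*
p2 X@[..OX/OXXO]: (0,0)[X.OX/OXXO]+0* (0,1)[.XOX/OXXO]+0
p3 O@[X.OX/OXXO]: (0,1)[XOOX/OXXO]+0*
p4 X@[XOOX/OXXO] terminal +0; root [..OX/.XXO] d7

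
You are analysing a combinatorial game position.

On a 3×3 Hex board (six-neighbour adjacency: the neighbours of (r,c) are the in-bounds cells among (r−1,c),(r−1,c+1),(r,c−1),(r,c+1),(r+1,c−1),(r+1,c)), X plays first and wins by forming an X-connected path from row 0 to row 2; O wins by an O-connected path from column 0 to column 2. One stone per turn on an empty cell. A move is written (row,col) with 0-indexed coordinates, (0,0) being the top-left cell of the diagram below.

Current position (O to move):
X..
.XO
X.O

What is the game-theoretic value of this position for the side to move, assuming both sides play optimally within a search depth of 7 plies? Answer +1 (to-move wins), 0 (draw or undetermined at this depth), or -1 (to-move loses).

value(X../.XO/X.O, O) = -1

p1 O@[X../.XO/X.O]: (0,1)[XO./.XO/X.O]-1* (0,2)[X.O/.XO/X.O]-1 (1,0)[X../OXO/X.O]-1 (2,1)[X../.XO/XOO]-1
p2 X@[XO./.XO/X.O]: (0,2)[XOX/.XO/X.O]+1* (1,0)[XO./XXO/X.O]+1 (2,1)[XO./.XO/XXO]+1
p3 O@[XOX/.XO/X.O] terminal -1; root [X../.XO/X.O] d7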